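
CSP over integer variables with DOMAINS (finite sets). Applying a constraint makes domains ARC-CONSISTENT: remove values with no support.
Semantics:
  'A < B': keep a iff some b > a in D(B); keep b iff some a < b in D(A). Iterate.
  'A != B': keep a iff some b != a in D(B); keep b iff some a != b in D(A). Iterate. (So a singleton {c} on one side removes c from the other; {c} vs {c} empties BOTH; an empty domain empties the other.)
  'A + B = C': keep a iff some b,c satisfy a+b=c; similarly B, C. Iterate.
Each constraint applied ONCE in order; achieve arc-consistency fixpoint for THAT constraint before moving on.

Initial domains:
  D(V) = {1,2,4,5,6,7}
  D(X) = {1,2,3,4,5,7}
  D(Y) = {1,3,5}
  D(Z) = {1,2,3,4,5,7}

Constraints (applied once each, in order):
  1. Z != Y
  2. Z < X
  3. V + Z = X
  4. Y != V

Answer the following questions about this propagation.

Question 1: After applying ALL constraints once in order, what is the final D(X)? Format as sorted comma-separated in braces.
Constraint 1 (Z != Y) on D(Z)={1,2,3,4,5,7} D(Y)={1,3,5}: no change
Constraint 2 (Z < X) on D(Z)={1,2,3,4,5,7} D(X)={1,2,3,4,5,7}: Z {1,2,3,4,5,7}->{1,2,3,4,5}; X {1,2,3,4,5,7}->{2,3,4,5,7}
Constraint 3 (V + Z = X) on D(V)={1,2,4,5,6,7} D(Z)={1,2,3,4,5} D(X)={2,3,4,5,7}: V {1,2,4,5,6,7}->{1,2,4,5,6}
Constraint 4 (Y != V) on D(Y)={1,3,5} D(V)={1,2,4,5,6}: no change
So after all 4 constraints: D(X) = {2,3,4,5,7}

Answer: {2,3,4,5,7}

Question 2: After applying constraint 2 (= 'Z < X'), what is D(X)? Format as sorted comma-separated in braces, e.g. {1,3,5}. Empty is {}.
Answer: {2,3,4,5,7}

Derivation:
Constraint 1 (Z != Y) on D(Z)={1,2,3,4,5,7} D(Y)={1,3,5}: no change
Constraint 2 (Z < X) on D(Z)={1,2,3,4,5,7} D(X)={1,2,3,4,5,7}: Z {1,2,3,4,5,7}->{1,2,3,4,5}; X {1,2,3,4,5,7}->{2,3,4,5,7}
So after constraint 2: D(X) = {2,3,4,5,7}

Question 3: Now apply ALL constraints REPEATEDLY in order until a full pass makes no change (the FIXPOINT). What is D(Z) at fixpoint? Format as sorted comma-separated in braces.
Answer: {1,2,3,4,5}

Derivation:
pass 0 (initial): D(Z)={1,2,3,4,5,7}
pass 1: V {1,2,4,5,6,7}->{1,2,4,5,6}; X {1,2,3,4,5,7}->{2,3,4,5,7}; Z {1,2,3,4,5,7}->{1,2,3,4,5}
pass 2: no change
Fixpoint after 2 passes: D(Z) = {1,2,3,4,5}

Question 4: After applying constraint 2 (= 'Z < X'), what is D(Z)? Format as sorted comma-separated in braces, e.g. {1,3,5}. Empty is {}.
Answer: {1,2,3,4,5}

Derivation:
Constraint 1 (Z != Y) on D(Z)={1,2,3,4,5,7} D(Y)={1,3,5}: no change
Constraint 2 (Z < X) on D(Z)={1,2,3,4,5,7} D(X)={1,2,3,4,5,7}: Z {1,2,3,4,5,7}->{1,2,3,4,5}; X {1,2,3,4,5,7}->{2,3,4,5,7}
So after constraint 2: D(Z) = {1,2,3,4,5}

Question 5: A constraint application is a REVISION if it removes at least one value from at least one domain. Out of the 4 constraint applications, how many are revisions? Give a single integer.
Answer: 2

Derivation:
Constraint 1 (Z != Y) on D(Z)={1,2,3,4,5,7} D(Y)={1,3,5}: no change => not a revision
Constraint 2 (Z < X) on D(Z)={1,2,3,4,5,7} D(X)={1,2,3,4,5,7}: Z {1,2,3,4,5,7}->{1,2,3,4,5}; X {1,2,3,4,5,7}->{2,3,4,5,7} => REVISION
Constraint 3 (V + Z = X) on D(V)={1,2,4,5,6,7} D(Z)={1,2,3,4,5} D(X)={2,3,4,5,7}: V {1,2,4,5,6,7}->{1,2,4,5,6} => REVISION
Constraint 4 (Y != V) on D(Y)={1,3,5} D(V)={1,2,4,5,6}: no change => not a revision
Total revisions = 2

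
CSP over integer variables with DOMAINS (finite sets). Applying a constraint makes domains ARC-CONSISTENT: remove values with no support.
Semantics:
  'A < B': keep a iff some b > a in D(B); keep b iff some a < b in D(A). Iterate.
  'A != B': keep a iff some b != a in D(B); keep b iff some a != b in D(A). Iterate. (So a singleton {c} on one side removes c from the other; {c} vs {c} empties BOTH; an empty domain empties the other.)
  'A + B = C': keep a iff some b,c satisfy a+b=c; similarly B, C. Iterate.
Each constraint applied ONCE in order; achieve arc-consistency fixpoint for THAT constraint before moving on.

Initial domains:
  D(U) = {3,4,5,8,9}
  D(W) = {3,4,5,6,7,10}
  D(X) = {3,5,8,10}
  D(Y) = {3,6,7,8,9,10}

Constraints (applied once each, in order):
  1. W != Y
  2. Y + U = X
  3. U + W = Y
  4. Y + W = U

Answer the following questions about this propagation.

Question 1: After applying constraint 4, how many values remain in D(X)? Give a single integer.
Constraint 1 (W != Y) on D(W)={3,4,5,6,7,10} D(Y)={3,6,7,8,9,10}: no change
Constraint 2 (Y + U = X) on D(Y)={3,6,7,8,9,10} D(U)={3,4,5,8,9} D(X)={3,5,8,10}: Y {3,6,7,8,9,10}->{3,6,7}; U {3,4,5,8,9}->{3,4,5}; X {3,5,8,10}->{8,10}
Constraint 3 (U + W = Y) on D(U)={3,4,5} D(W)={3,4,5,6,7,10} D(Y)={3,6,7}: U {3,4,5}->{3,4}; W {3,4,5,6,7,10}->{3,4}; Y {3,6,7}->{6,7}
Constraint 4 (Y + W = U) on D(Y)={6,7} D(W)={3,4} D(U)={3,4}: Y {6,7}->{}; W {3,4}->{}; U {3,4}->{}
So after constraint 4: D(X)={8,10}, size = 2

Answer: 2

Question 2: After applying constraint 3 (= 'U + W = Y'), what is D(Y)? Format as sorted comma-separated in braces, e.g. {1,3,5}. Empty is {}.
Constraint 1 (W != Y) on D(W)={3,4,5,6,7,10} D(Y)={3,6,7,8,9,10}: no change
Constraint 2 (Y + U = X) on D(Y)={3,6,7,8,9,10} D(U)={3,4,5,8,9} D(X)={3,5,8,10}: Y {3,6,7,8,9,10}->{3,6,7}; U {3,4,5,8,9}->{3,4,5}; X {3,5,8,10}->{8,10}
Constraint 3 (U + W = Y) on D(U)={3,4,5} D(W)={3,4,5,6,7,10} D(Y)={3,6,7}: U {3,4,5}->{3,4}; W {3,4,5,6,7,10}->{3,4}; Y {3,6,7}->{6,7}
So after constraint 3: D(Y) = {6,7}

Answer: {6,7}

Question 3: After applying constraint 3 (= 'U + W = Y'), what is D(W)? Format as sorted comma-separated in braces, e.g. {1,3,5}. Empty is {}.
Answer: {3,4}

Derivation:
Constraint 1 (W != Y) on D(W)={3,4,5,6,7,10} D(Y)={3,6,7,8,9,10}: no change
Constraint 2 (Y + U = X) on D(Y)={3,6,7,8,9,10} D(U)={3,4,5,8,9} D(X)={3,5,8,10}: Y {3,6,7,8,9,10}->{3,6,7}; U {3,4,5,8,9}->{3,4,5}; X {3,5,8,10}->{8,10}
Constraint 3 (U + W = Y) on D(U)={3,4,5} D(W)={3,4,5,6,7,10} D(Y)={3,6,7}: U {3,4,5}->{3,4}; W {3,4,5,6,7,10}->{3,4}; Y {3,6,7}->{6,7}
So after constraint 3: D(W) = {3,4}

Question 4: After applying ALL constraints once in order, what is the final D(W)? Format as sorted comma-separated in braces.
Constraint 1 (W != Y) on D(W)={3,4,5,6,7,10} D(Y)={3,6,7,8,9,10}: no change
Constraint 2 (Y + U = X) on D(Y)={3,6,7,8,9,10} D(U)={3,4,5,8,9} D(X)={3,5,8,10}: Y {3,6,7,8,9,10}->{3,6,7}; U {3,4,5,8,9}->{3,4,5}; X {3,5,8,10}->{8,10}
Constraint 3 (U + W = Y) on D(U)={3,4,5} D(W)={3,4,5,6,7,10} D(Y)={3,6,7}: U {3,4,5}->{3,4}; W {3,4,5,6,7,10}->{3,4}; Y {3,6,7}->{6,7}
Constraint 4 (Y + W = U) on D(Y)={6,7} D(W)={3,4} D(U)={3,4}: Y {6,7}->{}; W {3,4}->{}; U {3,4}->{}
So after all 4 constraints: D(W) = {}

Answer: {}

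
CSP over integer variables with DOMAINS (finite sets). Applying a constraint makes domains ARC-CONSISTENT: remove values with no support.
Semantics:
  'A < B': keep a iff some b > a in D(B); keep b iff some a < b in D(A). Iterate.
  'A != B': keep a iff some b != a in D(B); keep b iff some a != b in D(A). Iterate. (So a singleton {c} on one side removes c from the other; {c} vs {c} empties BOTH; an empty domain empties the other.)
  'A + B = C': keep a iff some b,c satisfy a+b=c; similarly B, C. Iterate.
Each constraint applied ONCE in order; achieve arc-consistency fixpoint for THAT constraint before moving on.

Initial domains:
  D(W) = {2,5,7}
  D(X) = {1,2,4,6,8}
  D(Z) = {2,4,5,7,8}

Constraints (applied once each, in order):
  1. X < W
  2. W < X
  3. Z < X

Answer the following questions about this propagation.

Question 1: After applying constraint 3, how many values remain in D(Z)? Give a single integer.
Answer: 3

Derivation:
Constraint 1 (X < W) on D(X)={1,2,4,6,8} D(W)={2,5,7}: X {1,2,4,6,8}->{1,2,4,6}
Constraint 2 (W < X) on D(W)={2,5,7} D(X)={1,2,4,6}: W {2,5,7}->{2,5}; X {1,2,4,6}->{4,6}
Constraint 3 (Z < X) on D(Z)={2,4,5,7,8} D(X)={4,6}: Z {2,4,5,7,8}->{2,4,5}
So after constraint 3: D(Z)={2,4,5}, size = 3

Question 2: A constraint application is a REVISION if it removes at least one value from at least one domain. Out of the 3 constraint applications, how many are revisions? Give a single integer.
Answer: 3

Derivation:
Constraint 1 (X < W) on D(X)={1,2,4,6,8} D(W)={2,5,7}: X {1,2,4,6,8}->{1,2,4,6} => REVISION
Constraint 2 (W < X) on D(W)={2,5,7} D(X)={1,2,4,6}: W {2,5,7}->{2,5}; X {1,2,4,6}->{4,6} => REVISION
Constraint 3 (Z < X) on D(Z)={2,4,5,7,8} D(X)={4,6}: Z {2,4,5,7,8}->{2,4,5} => REVISION
Total revisions = 3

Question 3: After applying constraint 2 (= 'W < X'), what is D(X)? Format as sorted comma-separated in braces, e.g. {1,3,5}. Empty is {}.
Constraint 1 (X < W) on D(X)={1,2,4,6,8} D(W)={2,5,7}: X {1,2,4,6,8}->{1,2,4,6}
Constraint 2 (W < X) on D(W)={2,5,7} D(X)={1,2,4,6}: W {2,5,7}->{2,5}; X {1,2,4,6}->{4,6}
So after constraint 2: D(X) = {4,6}

Answer: {4,6}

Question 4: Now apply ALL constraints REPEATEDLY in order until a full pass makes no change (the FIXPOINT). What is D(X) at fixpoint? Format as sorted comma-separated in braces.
pass 0 (initial): D(X)={1,2,4,6,8}
pass 1: W {2,5,7}->{2,5}; X {1,2,4,6,8}->{4,6}; Z {2,4,5,7,8}->{2,4,5}
pass 2: W {2,5}->{}; X {4,6}->{}; Z {2,4,5}->{}
pass 3: no change
Fixpoint after 3 passes: D(X) = {}

Answer: {}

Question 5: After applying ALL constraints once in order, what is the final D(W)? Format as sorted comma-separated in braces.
Constraint 1 (X < W) on D(X)={1,2,4,6,8} D(W)={2,5,7}: X {1,2,4,6,8}->{1,2,4,6}
Constraint 2 (W < X) on D(W)={2,5,7} D(X)={1,2,4,6}: W {2,5,7}->{2,5}; X {1,2,4,6}->{4,6}
Constraint 3 (Z < X) on D(Z)={2,4,5,7,8} D(X)={4,6}: Z {2,4,5,7,8}->{2,4,5}
So after all 3 constraints: D(W) = {2,5}

Answer: {2,5}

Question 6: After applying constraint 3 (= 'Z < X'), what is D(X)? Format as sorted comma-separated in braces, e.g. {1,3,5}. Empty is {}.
Constraint 1 (X < W) on D(X)={1,2,4,6,8} D(W)={2,5,7}: X {1,2,4,6,8}->{1,2,4,6}
Constraint 2 (W < X) on D(W)={2,5,7} D(X)={1,2,4,6}: W {2,5,7}->{2,5}; X {1,2,4,6}->{4,6}
Constraint 3 (Z < X) on D(Z)={2,4,5,7,8} D(X)={4,6}: Z {2,4,5,7,8}->{2,4,5}
So after constraint 3: D(X) = {4,6}

Answer: {4,6}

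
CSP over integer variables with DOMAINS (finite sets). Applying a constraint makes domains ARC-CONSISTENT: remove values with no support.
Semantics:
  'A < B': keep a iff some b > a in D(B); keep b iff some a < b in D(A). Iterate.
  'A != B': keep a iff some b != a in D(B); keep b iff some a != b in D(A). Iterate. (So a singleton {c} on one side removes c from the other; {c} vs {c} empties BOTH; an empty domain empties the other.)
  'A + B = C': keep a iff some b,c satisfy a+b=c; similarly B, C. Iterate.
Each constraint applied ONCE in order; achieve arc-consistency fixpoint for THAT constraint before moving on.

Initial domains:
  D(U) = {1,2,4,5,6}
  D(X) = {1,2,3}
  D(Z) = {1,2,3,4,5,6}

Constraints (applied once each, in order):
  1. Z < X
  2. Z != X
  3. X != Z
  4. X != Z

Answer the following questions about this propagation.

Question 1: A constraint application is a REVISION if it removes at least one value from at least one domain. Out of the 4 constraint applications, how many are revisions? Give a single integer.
Constraint 1 (Z < X) on D(Z)={1,2,3,4,5,6} D(X)={1,2,3}: Z {1,2,3,4,5,6}->{1,2}; X {1,2,3}->{2,3} => REVISION
Constraint 2 (Z != X) on D(Z)={1,2} D(X)={2,3}: no change => not a revision
Constraint 3 (X != Z) on D(X)={2,3} D(Z)={1,2}: no change => not a revision
Constraint 4 (X != Z) on D(X)={2,3} D(Z)={1,2}: no change => not a revision
Total revisions = 1

Answer: 1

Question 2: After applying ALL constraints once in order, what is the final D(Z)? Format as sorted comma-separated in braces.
Constraint 1 (Z < X) on D(Z)={1,2,3,4,5,6} D(X)={1,2,3}: Z {1,2,3,4,5,6}->{1,2}; X {1,2,3}->{2,3}
Constraint 2 (Z != X) on D(Z)={1,2} D(X)={2,3}: no change
Constraint 3 (X != Z) on D(X)={2,3} D(Z)={1,2}: no change
Constraint 4 (X != Z) on D(X)={2,3} D(Z)={1,2}: no change
So after all 4 constraints: D(Z) = {1,2}

Answer: {1,2}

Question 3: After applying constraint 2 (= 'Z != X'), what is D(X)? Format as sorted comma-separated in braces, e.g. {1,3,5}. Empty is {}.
Answer: {2,3}

Derivation:
Constraint 1 (Z < X) on D(Z)={1,2,3,4,5,6} D(X)={1,2,3}: Z {1,2,3,4,5,6}->{1,2}; X {1,2,3}->{2,3}
Constraint 2 (Z != X) on D(Z)={1,2} D(X)={2,3}: no change
So after constraint 2: D(X) = {2,3}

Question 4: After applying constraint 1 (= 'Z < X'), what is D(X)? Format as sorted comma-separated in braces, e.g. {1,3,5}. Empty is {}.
Constraint 1 (Z < X) on D(Z)={1,2,3,4,5,6} D(X)={1,2,3}: Z {1,2,3,4,5,6}->{1,2}; X {1,2,3}->{2,3}
So after constraint 1: D(X) = {2,3}

Answer: {2,3}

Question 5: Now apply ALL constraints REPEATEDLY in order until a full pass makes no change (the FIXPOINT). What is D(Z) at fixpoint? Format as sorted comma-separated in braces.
pass 0 (initial): D(Z)={1,2,3,4,5,6}
pass 1: X {1,2,3}->{2,3}; Z {1,2,3,4,5,6}->{1,2}
pass 2: no change
Fixpoint after 2 passes: D(Z) = {1,2}

Answer: {1,2}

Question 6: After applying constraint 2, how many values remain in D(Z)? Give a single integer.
Answer: 2

Derivation:
Constraint 1 (Z < X) on D(Z)={1,2,3,4,5,6} D(X)={1,2,3}: Z {1,2,3,4,5,6}->{1,2}; X {1,2,3}->{2,3}
Constraint 2 (Z != X) on D(Z)={1,2} D(X)={2,3}: no change
So after constraint 2: D(Z)={1,2}, size = 2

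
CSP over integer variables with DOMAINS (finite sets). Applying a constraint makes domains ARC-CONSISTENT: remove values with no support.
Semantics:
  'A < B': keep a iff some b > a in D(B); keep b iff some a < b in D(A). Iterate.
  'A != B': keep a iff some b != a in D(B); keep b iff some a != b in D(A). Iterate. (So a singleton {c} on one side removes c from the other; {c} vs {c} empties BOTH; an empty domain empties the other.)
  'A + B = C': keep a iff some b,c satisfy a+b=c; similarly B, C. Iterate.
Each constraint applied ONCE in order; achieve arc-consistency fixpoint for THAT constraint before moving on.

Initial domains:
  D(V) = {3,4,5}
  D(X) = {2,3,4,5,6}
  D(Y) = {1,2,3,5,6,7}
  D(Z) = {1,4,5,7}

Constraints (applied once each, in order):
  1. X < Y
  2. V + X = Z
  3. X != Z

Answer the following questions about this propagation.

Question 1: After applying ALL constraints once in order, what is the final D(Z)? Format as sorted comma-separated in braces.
Answer: {5,7}

Derivation:
Constraint 1 (X < Y) on D(X)={2,3,4,5,6} D(Y)={1,2,3,5,6,7}: Y {1,2,3,5,6,7}->{3,5,6,7}
Constraint 2 (V + X = Z) on D(V)={3,4,5} D(X)={2,3,4,5,6} D(Z)={1,4,5,7}: X {2,3,4,5,6}->{2,3,4}; Z {1,4,5,7}->{5,7}
Constraint 3 (X != Z) on D(X)={2,3,4} D(Z)={5,7}: no change
So after all 3 constraints: D(Z) = {5,7}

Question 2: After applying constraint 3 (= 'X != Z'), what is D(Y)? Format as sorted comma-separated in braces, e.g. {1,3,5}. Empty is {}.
Constraint 1 (X < Y) on D(X)={2,3,4,5,6} D(Y)={1,2,3,5,6,7}: Y {1,2,3,5,6,7}->{3,5,6,7}
Constraint 2 (V + X = Z) on D(V)={3,4,5} D(X)={2,3,4,5,6} D(Z)={1,4,5,7}: X {2,3,4,5,6}->{2,3,4}; Z {1,4,5,7}->{5,7}
Constraint 3 (X != Z) on D(X)={2,3,4} D(Z)={5,7}: no change
So after constraint 3: D(Y) = {3,5,6,7}

Answer: {3,5,6,7}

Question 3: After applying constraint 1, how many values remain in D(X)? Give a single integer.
Constraint 1 (X < Y) on D(X)={2,3,4,5,6} D(Y)={1,2,3,5,6,7}: Y {1,2,3,5,6,7}->{3,5,6,7}
So after constraint 1: D(X)={2,3,4,5,6}, size = 5

Answer: 5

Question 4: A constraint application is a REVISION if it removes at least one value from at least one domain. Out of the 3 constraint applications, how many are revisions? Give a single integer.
Answer: 2

Derivation:
Constraint 1 (X < Y) on D(X)={2,3,4,5,6} D(Y)={1,2,3,5,6,7}: Y {1,2,3,5,6,7}->{3,5,6,7} => REVISION
Constraint 2 (V + X = Z) on D(V)={3,4,5} D(X)={2,3,4,5,6} D(Z)={1,4,5,7}: X {2,3,4,5,6}->{2,3,4}; Z {1,4,5,7}->{5,7} => REVISION
Constraint 3 (X != Z) on D(X)={2,3,4} D(Z)={5,7}: no change => not a revision
Total revisions = 2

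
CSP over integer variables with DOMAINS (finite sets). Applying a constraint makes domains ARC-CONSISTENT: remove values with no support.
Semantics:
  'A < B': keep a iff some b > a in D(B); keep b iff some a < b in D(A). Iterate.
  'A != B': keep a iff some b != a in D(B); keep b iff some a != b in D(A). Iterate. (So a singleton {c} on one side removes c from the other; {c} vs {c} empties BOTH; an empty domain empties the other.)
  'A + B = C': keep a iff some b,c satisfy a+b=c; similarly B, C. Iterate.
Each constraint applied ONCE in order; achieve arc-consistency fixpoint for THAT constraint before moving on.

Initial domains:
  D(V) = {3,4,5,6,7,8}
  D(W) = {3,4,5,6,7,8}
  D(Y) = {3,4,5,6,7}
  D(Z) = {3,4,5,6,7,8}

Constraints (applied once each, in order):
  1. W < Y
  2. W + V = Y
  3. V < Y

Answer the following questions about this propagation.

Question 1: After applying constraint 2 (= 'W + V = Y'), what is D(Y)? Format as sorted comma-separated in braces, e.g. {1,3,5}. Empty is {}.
Answer: {6,7}

Derivation:
Constraint 1 (W < Y) on D(W)={3,4,5,6,7,8} D(Y)={3,4,5,6,7}: W {3,4,5,6,7,8}->{3,4,5,6}; Y {3,4,5,6,7}->{4,5,6,7}
Constraint 2 (W + V = Y) on D(W)={3,4,5,6} D(V)={3,4,5,6,7,8} D(Y)={4,5,6,7}: W {3,4,5,6}->{3,4}; V {3,4,5,6,7,8}->{3,4}; Y {4,5,6,7}->{6,7}
So after constraint 2: D(Y) = {6,7}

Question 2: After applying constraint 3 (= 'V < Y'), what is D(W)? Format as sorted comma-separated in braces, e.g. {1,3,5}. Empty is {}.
Answer: {3,4}

Derivation:
Constraint 1 (W < Y) on D(W)={3,4,5,6,7,8} D(Y)={3,4,5,6,7}: W {3,4,5,6,7,8}->{3,4,5,6}; Y {3,4,5,6,7}->{4,5,6,7}
Constraint 2 (W + V = Y) on D(W)={3,4,5,6} D(V)={3,4,5,6,7,8} D(Y)={4,5,6,7}: W {3,4,5,6}->{3,4}; V {3,4,5,6,7,8}->{3,4}; Y {4,5,6,7}->{6,7}
Constraint 3 (V < Y) on D(V)={3,4} D(Y)={6,7}: no change
So after constraint 3: D(W) = {3,4}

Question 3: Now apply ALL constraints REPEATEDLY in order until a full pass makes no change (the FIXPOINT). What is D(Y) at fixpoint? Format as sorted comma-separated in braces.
Answer: {6,7}

Derivation:
pass 0 (initial): D(Y)={3,4,5,6,7}
pass 1: V {3,4,5,6,7,8}->{3,4}; W {3,4,5,6,7,8}->{3,4}; Y {3,4,5,6,7}->{6,7}
pass 2: no change
Fixpoint after 2 passes: D(Y) = {6,7}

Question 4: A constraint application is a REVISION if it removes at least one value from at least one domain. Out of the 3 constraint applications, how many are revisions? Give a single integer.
Answer: 2

Derivation:
Constraint 1 (W < Y) on D(W)={3,4,5,6,7,8} D(Y)={3,4,5,6,7}: W {3,4,5,6,7,8}->{3,4,5,6}; Y {3,4,5,6,7}->{4,5,6,7} => REVISION
Constraint 2 (W + V = Y) on D(W)={3,4,5,6} D(V)={3,4,5,6,7,8} D(Y)={4,5,6,7}: W {3,4,5,6}->{3,4}; V {3,4,5,6,7,8}->{3,4}; Y {4,5,6,7}->{6,7} => REVISION
Constraint 3 (V < Y) on D(V)={3,4} D(Y)={6,7}: no change => not a revision
Total revisions = 2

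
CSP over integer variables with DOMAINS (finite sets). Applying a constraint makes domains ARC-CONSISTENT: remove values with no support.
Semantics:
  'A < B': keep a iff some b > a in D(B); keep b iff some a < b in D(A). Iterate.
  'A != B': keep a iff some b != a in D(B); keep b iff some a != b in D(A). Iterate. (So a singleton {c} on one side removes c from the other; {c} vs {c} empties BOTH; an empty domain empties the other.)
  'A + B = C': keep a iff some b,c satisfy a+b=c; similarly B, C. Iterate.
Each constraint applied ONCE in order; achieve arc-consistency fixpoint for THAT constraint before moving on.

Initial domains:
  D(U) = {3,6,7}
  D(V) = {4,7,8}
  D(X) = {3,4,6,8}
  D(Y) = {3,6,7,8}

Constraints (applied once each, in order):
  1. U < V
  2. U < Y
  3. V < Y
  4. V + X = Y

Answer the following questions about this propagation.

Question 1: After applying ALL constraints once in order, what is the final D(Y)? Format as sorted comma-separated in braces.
Answer: {7,8}

Derivation:
Constraint 1 (U < V) on D(U)={3,6,7} D(V)={4,7,8}: no change
Constraint 2 (U < Y) on D(U)={3,6,7} D(Y)={3,6,7,8}: Y {3,6,7,8}->{6,7,8}
Constraint 3 (V < Y) on D(V)={4,7,8} D(Y)={6,7,8}: V {4,7,8}->{4,7}
Constraint 4 (V + X = Y) on D(V)={4,7} D(X)={3,4,6,8} D(Y)={6,7,8}: V {4,7}->{4}; X {3,4,6,8}->{3,4}; Y {6,7,8}->{7,8}
So after all 4 constraints: D(Y) = {7,8}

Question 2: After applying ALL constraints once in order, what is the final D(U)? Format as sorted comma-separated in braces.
Answer: {3,6,7}

Derivation:
Constraint 1 (U < V) on D(U)={3,6,7} D(V)={4,7,8}: no change
Constraint 2 (U < Y) on D(U)={3,6,7} D(Y)={3,6,7,8}: Y {3,6,7,8}->{6,7,8}
Constraint 3 (V < Y) on D(V)={4,7,8} D(Y)={6,7,8}: V {4,7,8}->{4,7}
Constraint 4 (V + X = Y) on D(V)={4,7} D(X)={3,4,6,8} D(Y)={6,7,8}: V {4,7}->{4}; X {3,4,6,8}->{3,4}; Y {6,7,8}->{7,8}
So after all 4 constraints: D(U) = {3,6,7}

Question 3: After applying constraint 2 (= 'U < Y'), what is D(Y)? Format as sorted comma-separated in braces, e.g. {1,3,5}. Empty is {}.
Answer: {6,7,8}

Derivation:
Constraint 1 (U < V) on D(U)={3,6,7} D(V)={4,7,8}: no change
Constraint 2 (U < Y) on D(U)={3,6,7} D(Y)={3,6,7,8}: Y {3,6,7,8}->{6,7,8}
So after constraint 2: D(Y) = {6,7,8}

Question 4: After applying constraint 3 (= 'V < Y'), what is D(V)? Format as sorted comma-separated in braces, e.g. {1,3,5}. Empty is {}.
Answer: {4,7}

Derivation:
Constraint 1 (U < V) on D(U)={3,6,7} D(V)={4,7,8}: no change
Constraint 2 (U < Y) on D(U)={3,6,7} D(Y)={3,6,7,8}: Y {3,6,7,8}->{6,7,8}
Constraint 3 (V < Y) on D(V)={4,7,8} D(Y)={6,7,8}: V {4,7,8}->{4,7}
So after constraint 3: D(V) = {4,7}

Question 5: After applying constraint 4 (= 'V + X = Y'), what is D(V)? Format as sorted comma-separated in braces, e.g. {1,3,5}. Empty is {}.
Constraint 1 (U < V) on D(U)={3,6,7} D(V)={4,7,8}: no change
Constraint 2 (U < Y) on D(U)={3,6,7} D(Y)={3,6,7,8}: Y {3,6,7,8}->{6,7,8}
Constraint 3 (V < Y) on D(V)={4,7,8} D(Y)={6,7,8}: V {4,7,8}->{4,7}
Constraint 4 (V + X = Y) on D(V)={4,7} D(X)={3,4,6,8} D(Y)={6,7,8}: V {4,7}->{4}; X {3,4,6,8}->{3,4}; Y {6,7,8}->{7,8}
So after constraint 4: D(V) = {4}

Answer: {4}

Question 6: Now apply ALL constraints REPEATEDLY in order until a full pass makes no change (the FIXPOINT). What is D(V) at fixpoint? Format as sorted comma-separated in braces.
Answer: {4}

Derivation:
pass 0 (initial): D(V)={4,7,8}
pass 1: V {4,7,8}->{4}; X {3,4,6,8}->{3,4}; Y {3,6,7,8}->{7,8}
pass 2: U {3,6,7}->{3}
pass 3: no change
Fixpoint after 3 passes: D(V) = {4}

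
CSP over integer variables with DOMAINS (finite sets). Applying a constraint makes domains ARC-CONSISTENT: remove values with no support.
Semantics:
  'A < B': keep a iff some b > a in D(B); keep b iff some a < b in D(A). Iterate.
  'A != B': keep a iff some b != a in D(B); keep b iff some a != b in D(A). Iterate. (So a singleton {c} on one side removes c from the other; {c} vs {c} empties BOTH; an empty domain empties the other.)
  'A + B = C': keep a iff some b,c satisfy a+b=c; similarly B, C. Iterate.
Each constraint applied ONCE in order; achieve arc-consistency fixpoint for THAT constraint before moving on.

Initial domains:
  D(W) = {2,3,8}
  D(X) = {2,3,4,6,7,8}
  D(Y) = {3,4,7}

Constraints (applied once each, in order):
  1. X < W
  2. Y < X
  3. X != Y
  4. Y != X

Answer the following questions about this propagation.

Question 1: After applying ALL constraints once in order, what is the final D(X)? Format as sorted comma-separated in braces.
Answer: {4,6,7}

Derivation:
Constraint 1 (X < W) on D(X)={2,3,4,6,7,8} D(W)={2,3,8}: X {2,3,4,6,7,8}->{2,3,4,6,7}; W {2,3,8}->{3,8}
Constraint 2 (Y < X) on D(Y)={3,4,7} D(X)={2,3,4,6,7}: Y {3,4,7}->{3,4}; X {2,3,4,6,7}->{4,6,7}
Constraint 3 (X != Y) on D(X)={4,6,7} D(Y)={3,4}: no change
Constraint 4 (Y != X) on D(Y)={3,4} D(X)={4,6,7}: no change
So after all 4 constraints: D(X) = {4,6,7}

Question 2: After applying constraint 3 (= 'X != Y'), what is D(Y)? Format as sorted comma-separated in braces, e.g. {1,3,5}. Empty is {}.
Answer: {3,4}

Derivation:
Constraint 1 (X < W) on D(X)={2,3,4,6,7,8} D(W)={2,3,8}: X {2,3,4,6,7,8}->{2,3,4,6,7}; W {2,3,8}->{3,8}
Constraint 2 (Y < X) on D(Y)={3,4,7} D(X)={2,3,4,6,7}: Y {3,4,7}->{3,4}; X {2,3,4,6,7}->{4,6,7}
Constraint 3 (X != Y) on D(X)={4,6,7} D(Y)={3,4}: no change
So after constraint 3: D(Y) = {3,4}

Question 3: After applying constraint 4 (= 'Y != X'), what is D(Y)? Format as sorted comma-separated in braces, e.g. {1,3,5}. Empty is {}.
Answer: {3,4}

Derivation:
Constraint 1 (X < W) on D(X)={2,3,4,6,7,8} D(W)={2,3,8}: X {2,3,4,6,7,8}->{2,3,4,6,7}; W {2,3,8}->{3,8}
Constraint 2 (Y < X) on D(Y)={3,4,7} D(X)={2,3,4,6,7}: Y {3,4,7}->{3,4}; X {2,3,4,6,7}->{4,6,7}
Constraint 3 (X != Y) on D(X)={4,6,7} D(Y)={3,4}: no change
Constraint 4 (Y != X) on D(Y)={3,4} D(X)={4,6,7}: no change
So after constraint 4: D(Y) = {3,4}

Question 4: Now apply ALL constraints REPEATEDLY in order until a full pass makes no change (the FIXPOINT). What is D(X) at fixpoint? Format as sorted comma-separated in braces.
Answer: {4,6,7}

Derivation:
pass 0 (initial): D(X)={2,3,4,6,7,8}
pass 1: W {2,3,8}->{3,8}; X {2,3,4,6,7,8}->{4,6,7}; Y {3,4,7}->{3,4}
pass 2: W {3,8}->{8}
pass 3: no change
Fixpoint after 3 passes: D(X) = {4,6,7}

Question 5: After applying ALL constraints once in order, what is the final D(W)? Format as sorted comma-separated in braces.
Answer: {3,8}

Derivation:
Constraint 1 (X < W) on D(X)={2,3,4,6,7,8} D(W)={2,3,8}: X {2,3,4,6,7,8}->{2,3,4,6,7}; W {2,3,8}->{3,8}
Constraint 2 (Y < X) on D(Y)={3,4,7} D(X)={2,3,4,6,7}: Y {3,4,7}->{3,4}; X {2,3,4,6,7}->{4,6,7}
Constraint 3 (X != Y) on D(X)={4,6,7} D(Y)={3,4}: no change
Constraint 4 (Y != X) on D(Y)={3,4} D(X)={4,6,7}: no change
So after all 4 constraints: D(W) = {3,8}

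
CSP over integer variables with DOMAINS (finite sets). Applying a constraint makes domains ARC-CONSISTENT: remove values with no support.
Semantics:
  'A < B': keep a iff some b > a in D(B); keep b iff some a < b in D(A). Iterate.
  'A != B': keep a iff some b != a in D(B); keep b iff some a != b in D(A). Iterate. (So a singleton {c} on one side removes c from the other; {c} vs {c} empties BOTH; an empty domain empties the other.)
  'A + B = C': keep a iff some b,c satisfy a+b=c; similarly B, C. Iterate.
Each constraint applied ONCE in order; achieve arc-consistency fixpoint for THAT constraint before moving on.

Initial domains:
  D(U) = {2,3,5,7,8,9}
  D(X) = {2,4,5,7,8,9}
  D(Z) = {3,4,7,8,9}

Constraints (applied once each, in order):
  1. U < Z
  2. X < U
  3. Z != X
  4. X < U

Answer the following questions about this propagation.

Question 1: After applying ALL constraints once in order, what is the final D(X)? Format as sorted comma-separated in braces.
Constraint 1 (U < Z) on D(U)={2,3,5,7,8,9} D(Z)={3,4,7,8,9}: U {2,3,5,7,8,9}->{2,3,5,7,8}
Constraint 2 (X < U) on D(X)={2,4,5,7,8,9} D(U)={2,3,5,7,8}: X {2,4,5,7,8,9}->{2,4,5,7}; U {2,3,5,7,8}->{3,5,7,8}
Constraint 3 (Z != X) on D(Z)={3,4,7,8,9} D(X)={2,4,5,7}: no change
Constraint 4 (X < U) on D(X)={2,4,5,7} D(U)={3,5,7,8}: no change
So after all 4 constraints: D(X) = {2,4,5,7}

Answer: {2,4,5,7}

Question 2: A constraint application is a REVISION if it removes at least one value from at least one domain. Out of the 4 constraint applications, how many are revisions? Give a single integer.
Answer: 2

Derivation:
Constraint 1 (U < Z) on D(U)={2,3,5,7,8,9} D(Z)={3,4,7,8,9}: U {2,3,5,7,8,9}->{2,3,5,7,8} => REVISION
Constraint 2 (X < U) on D(X)={2,4,5,7,8,9} D(U)={2,3,5,7,8}: X {2,4,5,7,8,9}->{2,4,5,7}; U {2,3,5,7,8}->{3,5,7,8} => REVISION
Constraint 3 (Z != X) on D(Z)={3,4,7,8,9} D(X)={2,4,5,7}: no change => not a revision
Constraint 4 (X < U) on D(X)={2,4,5,7} D(U)={3,5,7,8}: no change => not a revision
Total revisions = 2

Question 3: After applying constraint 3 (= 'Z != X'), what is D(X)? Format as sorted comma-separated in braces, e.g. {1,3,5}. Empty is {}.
Constraint 1 (U < Z) on D(U)={2,3,5,7,8,9} D(Z)={3,4,7,8,9}: U {2,3,5,7,8,9}->{2,3,5,7,8}
Constraint 2 (X < U) on D(X)={2,4,5,7,8,9} D(U)={2,3,5,7,8}: X {2,4,5,7,8,9}->{2,4,5,7}; U {2,3,5,7,8}->{3,5,7,8}
Constraint 3 (Z != X) on D(Z)={3,4,7,8,9} D(X)={2,4,5,7}: no change
So after constraint 3: D(X) = {2,4,5,7}

Answer: {2,4,5,7}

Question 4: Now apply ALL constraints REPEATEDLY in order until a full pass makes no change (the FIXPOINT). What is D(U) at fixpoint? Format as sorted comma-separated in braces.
Answer: {3,5,7,8}

Derivation:
pass 0 (initial): D(U)={2,3,5,7,8,9}
pass 1: U {2,3,5,7,8,9}->{3,5,7,8}; X {2,4,5,7,8,9}->{2,4,5,7}
pass 2: Z {3,4,7,8,9}->{4,7,8,9}
pass 3: no change
Fixpoint after 3 passes: D(U) = {3,5,7,8}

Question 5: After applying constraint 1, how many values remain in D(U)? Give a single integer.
Constraint 1 (U < Z) on D(U)={2,3,5,7,8,9} D(Z)={3,4,7,8,9}: U {2,3,5,7,8,9}->{2,3,5,7,8}
So after constraint 1: D(U)={2,3,5,7,8}, size = 5

Answer: 5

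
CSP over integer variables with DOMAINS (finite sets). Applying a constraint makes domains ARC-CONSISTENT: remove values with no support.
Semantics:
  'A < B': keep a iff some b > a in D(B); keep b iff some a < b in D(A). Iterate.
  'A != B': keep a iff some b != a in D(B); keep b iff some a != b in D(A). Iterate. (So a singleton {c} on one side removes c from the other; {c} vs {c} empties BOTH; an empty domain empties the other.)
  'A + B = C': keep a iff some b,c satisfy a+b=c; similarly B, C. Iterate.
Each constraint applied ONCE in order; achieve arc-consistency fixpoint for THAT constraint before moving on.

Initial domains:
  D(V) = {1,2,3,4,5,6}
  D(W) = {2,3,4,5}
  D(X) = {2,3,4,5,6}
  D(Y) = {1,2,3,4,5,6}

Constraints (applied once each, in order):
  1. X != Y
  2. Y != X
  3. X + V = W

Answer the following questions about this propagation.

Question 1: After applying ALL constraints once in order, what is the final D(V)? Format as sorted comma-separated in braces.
Answer: {1,2,3}

Derivation:
Constraint 1 (X != Y) on D(X)={2,3,4,5,6} D(Y)={1,2,3,4,5,6}: no change
Constraint 2 (Y != X) on D(Y)={1,2,3,4,5,6} D(X)={2,3,4,5,6}: no change
Constraint 3 (X + V = W) on D(X)={2,3,4,5,6} D(V)={1,2,3,4,5,6} D(W)={2,3,4,5}: X {2,3,4,5,6}->{2,3,4}; V {1,2,3,4,5,6}->{1,2,3}; W {2,3,4,5}->{3,4,5}
So after all 3 constraints: D(V) = {1,2,3}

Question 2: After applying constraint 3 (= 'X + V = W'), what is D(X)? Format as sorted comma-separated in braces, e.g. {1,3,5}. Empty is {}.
Answer: {2,3,4}

Derivation:
Constraint 1 (X != Y) on D(X)={2,3,4,5,6} D(Y)={1,2,3,4,5,6}: no change
Constraint 2 (Y != X) on D(Y)={1,2,3,4,5,6} D(X)={2,3,4,5,6}: no change
Constraint 3 (X + V = W) on D(X)={2,3,4,5,6} D(V)={1,2,3,4,5,6} D(W)={2,3,4,5}: X {2,3,4,5,6}->{2,3,4}; V {1,2,3,4,5,6}->{1,2,3}; W {2,3,4,5}->{3,4,5}
So after constraint 3: D(X) = {2,3,4}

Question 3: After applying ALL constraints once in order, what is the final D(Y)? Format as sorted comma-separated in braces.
Answer: {1,2,3,4,5,6}

Derivation:
Constraint 1 (X != Y) on D(X)={2,3,4,5,6} D(Y)={1,2,3,4,5,6}: no change
Constraint 2 (Y != X) on D(Y)={1,2,3,4,5,6} D(X)={2,3,4,5,6}: no change
Constraint 3 (X + V = W) on D(X)={2,3,4,5,6} D(V)={1,2,3,4,5,6} D(W)={2,3,4,5}: X {2,3,4,5,6}->{2,3,4}; V {1,2,3,4,5,6}->{1,2,3}; W {2,3,4,5}->{3,4,5}
So after all 3 constraints: D(Y) = {1,2,3,4,5,6}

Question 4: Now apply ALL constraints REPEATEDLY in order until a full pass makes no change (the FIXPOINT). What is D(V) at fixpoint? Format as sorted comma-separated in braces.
pass 0 (initial): D(V)={1,2,3,4,5,6}
pass 1: V {1,2,3,4,5,6}->{1,2,3}; W {2,3,4,5}->{3,4,5}; X {2,3,4,5,6}->{2,3,4}
pass 2: no change
Fixpoint after 2 passes: D(V) = {1,2,3}

Answer: {1,2,3}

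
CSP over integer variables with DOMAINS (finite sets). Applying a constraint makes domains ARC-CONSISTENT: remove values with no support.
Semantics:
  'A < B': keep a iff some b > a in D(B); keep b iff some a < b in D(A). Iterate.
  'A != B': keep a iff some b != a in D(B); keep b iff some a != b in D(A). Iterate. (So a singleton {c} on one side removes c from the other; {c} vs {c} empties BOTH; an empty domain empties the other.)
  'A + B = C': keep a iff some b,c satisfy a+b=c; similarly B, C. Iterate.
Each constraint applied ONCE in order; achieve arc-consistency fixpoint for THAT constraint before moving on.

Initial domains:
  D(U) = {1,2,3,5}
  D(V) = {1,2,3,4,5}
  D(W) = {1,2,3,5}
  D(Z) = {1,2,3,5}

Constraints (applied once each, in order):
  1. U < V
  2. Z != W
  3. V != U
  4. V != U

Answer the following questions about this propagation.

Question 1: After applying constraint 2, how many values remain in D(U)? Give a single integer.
Constraint 1 (U < V) on D(U)={1,2,3,5} D(V)={1,2,3,4,5}: U {1,2,3,5}->{1,2,3}; V {1,2,3,4,5}->{2,3,4,5}
Constraint 2 (Z != W) on D(Z)={1,2,3,5} D(W)={1,2,3,5}: no change
So after constraint 2: D(U)={1,2,3}, size = 3

Answer: 3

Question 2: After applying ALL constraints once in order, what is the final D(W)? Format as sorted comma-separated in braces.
Constraint 1 (U < V) on D(U)={1,2,3,5} D(V)={1,2,3,4,5}: U {1,2,3,5}->{1,2,3}; V {1,2,3,4,5}->{2,3,4,5}
Constraint 2 (Z != W) on D(Z)={1,2,3,5} D(W)={1,2,3,5}: no change
Constraint 3 (V != U) on D(V)={2,3,4,5} D(U)={1,2,3}: no change
Constraint 4 (V != U) on D(V)={2,3,4,5} D(U)={1,2,3}: no change
So after all 4 constraints: D(W) = {1,2,3,5}

Answer: {1,2,3,5}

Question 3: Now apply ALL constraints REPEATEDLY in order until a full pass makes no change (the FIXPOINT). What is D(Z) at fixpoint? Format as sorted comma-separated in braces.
Answer: {1,2,3,5}

Derivation:
pass 0 (initial): D(Z)={1,2,3,5}
pass 1: U {1,2,3,5}->{1,2,3}; V {1,2,3,4,5}->{2,3,4,5}
pass 2: no change
Fixpoint after 2 passes: D(Z) = {1,2,3,5}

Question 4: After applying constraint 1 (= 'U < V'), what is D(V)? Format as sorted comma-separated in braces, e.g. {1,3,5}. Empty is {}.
Constraint 1 (U < V) on D(U)={1,2,3,5} D(V)={1,2,3,4,5}: U {1,2,3,5}->{1,2,3}; V {1,2,3,4,5}->{2,3,4,5}
So after constraint 1: D(V) = {2,3,4,5}

Answer: {2,3,4,5}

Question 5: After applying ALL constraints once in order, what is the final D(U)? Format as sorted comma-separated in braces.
Constraint 1 (U < V) on D(U)={1,2,3,5} D(V)={1,2,3,4,5}: U {1,2,3,5}->{1,2,3}; V {1,2,3,4,5}->{2,3,4,5}
Constraint 2 (Z != W) on D(Z)={1,2,3,5} D(W)={1,2,3,5}: no change
Constraint 3 (V != U) on D(V)={2,3,4,5} D(U)={1,2,3}: no change
Constraint 4 (V != U) on D(V)={2,3,4,5} D(U)={1,2,3}: no change
So after all 4 constraints: D(U) = {1,2,3}

Answer: {1,2,3}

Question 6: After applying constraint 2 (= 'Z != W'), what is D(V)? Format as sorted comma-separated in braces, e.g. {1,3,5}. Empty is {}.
Answer: {2,3,4,5}

Derivation:
Constraint 1 (U < V) on D(U)={1,2,3,5} D(V)={1,2,3,4,5}: U {1,2,3,5}->{1,2,3}; V {1,2,3,4,5}->{2,3,4,5}
Constraint 2 (Z != W) on D(Z)={1,2,3,5} D(W)={1,2,3,5}: no change
So after constraint 2: D(V) = {2,3,4,5}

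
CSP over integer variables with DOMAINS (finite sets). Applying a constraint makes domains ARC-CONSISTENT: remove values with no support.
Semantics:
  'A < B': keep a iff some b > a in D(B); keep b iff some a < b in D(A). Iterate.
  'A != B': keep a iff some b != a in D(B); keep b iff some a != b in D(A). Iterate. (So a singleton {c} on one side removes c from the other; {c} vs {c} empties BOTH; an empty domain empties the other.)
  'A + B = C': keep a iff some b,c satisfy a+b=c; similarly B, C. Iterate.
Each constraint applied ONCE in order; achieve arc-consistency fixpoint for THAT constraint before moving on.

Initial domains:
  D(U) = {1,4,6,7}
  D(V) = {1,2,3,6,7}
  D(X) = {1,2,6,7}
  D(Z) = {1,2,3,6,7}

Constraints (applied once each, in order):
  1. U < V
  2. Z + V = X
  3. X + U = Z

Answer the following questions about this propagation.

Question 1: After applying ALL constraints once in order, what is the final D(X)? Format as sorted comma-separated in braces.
Constraint 1 (U < V) on D(U)={1,4,6,7} D(V)={1,2,3,6,7}: U {1,4,6,7}->{1,4,6}; V {1,2,3,6,7}->{2,3,6,7}
Constraint 2 (Z + V = X) on D(Z)={1,2,3,6,7} D(V)={2,3,6,7} D(X)={1,2,6,7}: Z {1,2,3,6,7}->{1,3}; V {2,3,6,7}->{3,6}; X {1,2,6,7}->{6,7}
Constraint 3 (X + U = Z) on D(X)={6,7} D(U)={1,4,6} D(Z)={1,3}: X {6,7}->{}; U {1,4,6}->{}; Z {1,3}->{}
So after all 3 constraints: D(X) = {}

Answer: {}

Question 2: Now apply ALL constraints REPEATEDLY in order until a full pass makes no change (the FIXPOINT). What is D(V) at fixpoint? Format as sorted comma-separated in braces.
pass 0 (initial): D(V)={1,2,3,6,7}
pass 1: U {1,4,6,7}->{}; V {1,2,3,6,7}->{3,6}; X {1,2,6,7}->{}; Z {1,2,3,6,7}->{}
pass 2: V {3,6}->{}
pass 3: no change
Fixpoint after 3 passes: D(V) = {}

Answer: {}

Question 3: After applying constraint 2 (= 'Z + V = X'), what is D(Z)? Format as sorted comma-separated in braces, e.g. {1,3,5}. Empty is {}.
Answer: {1,3}

Derivation:
Constraint 1 (U < V) on D(U)={1,4,6,7} D(V)={1,2,3,6,7}: U {1,4,6,7}->{1,4,6}; V {1,2,3,6,7}->{2,3,6,7}
Constraint 2 (Z + V = X) on D(Z)={1,2,3,6,7} D(V)={2,3,6,7} D(X)={1,2,6,7}: Z {1,2,3,6,7}->{1,3}; V {2,3,6,7}->{3,6}; X {1,2,6,7}->{6,7}
So after constraint 2: D(Z) = {1,3}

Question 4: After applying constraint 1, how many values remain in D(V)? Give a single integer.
Answer: 4

Derivation:
Constraint 1 (U < V) on D(U)={1,4,6,7} D(V)={1,2,3,6,7}: U {1,4,6,7}->{1,4,6}; V {1,2,3,6,7}->{2,3,6,7}
So after constraint 1: D(V)={2,3,6,7}, size = 4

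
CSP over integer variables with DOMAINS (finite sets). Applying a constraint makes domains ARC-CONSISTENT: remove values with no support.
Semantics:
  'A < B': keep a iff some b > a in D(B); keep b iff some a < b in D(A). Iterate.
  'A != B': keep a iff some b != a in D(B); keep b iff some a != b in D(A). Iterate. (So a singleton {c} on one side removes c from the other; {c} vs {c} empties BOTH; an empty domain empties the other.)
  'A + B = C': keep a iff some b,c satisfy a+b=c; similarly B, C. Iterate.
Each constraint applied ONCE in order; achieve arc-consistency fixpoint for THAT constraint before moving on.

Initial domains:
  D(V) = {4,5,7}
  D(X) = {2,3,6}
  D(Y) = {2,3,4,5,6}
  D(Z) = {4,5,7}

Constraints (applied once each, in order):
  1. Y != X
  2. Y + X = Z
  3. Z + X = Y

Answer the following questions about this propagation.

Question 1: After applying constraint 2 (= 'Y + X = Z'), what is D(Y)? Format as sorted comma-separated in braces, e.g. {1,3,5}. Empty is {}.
Answer: {2,3,4,5}

Derivation:
Constraint 1 (Y != X) on D(Y)={2,3,4,5,6} D(X)={2,3,6}: no change
Constraint 2 (Y + X = Z) on D(Y)={2,3,4,5,6} D(X)={2,3,6} D(Z)={4,5,7}: Y {2,3,4,5,6}->{2,3,4,5}; X {2,3,6}->{2,3}
So after constraint 2: D(Y) = {2,3,4,5}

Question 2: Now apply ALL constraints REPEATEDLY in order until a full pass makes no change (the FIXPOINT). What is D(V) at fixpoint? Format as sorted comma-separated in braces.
Answer: {4,5,7}

Derivation:
pass 0 (initial): D(V)={4,5,7}
pass 1: X {2,3,6}->{}; Y {2,3,4,5,6}->{}; Z {4,5,7}->{}
pass 2: no change
Fixpoint after 2 passes: D(V) = {4,5,7}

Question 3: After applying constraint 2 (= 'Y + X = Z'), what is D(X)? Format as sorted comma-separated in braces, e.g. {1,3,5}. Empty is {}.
Answer: {2,3}

Derivation:
Constraint 1 (Y != X) on D(Y)={2,3,4,5,6} D(X)={2,3,6}: no change
Constraint 2 (Y + X = Z) on D(Y)={2,3,4,5,6} D(X)={2,3,6} D(Z)={4,5,7}: Y {2,3,4,5,6}->{2,3,4,5}; X {2,3,6}->{2,3}
So after constraint 2: D(X) = {2,3}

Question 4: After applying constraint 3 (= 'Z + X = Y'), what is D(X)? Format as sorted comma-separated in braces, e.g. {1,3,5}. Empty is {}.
Constraint 1 (Y != X) on D(Y)={2,3,4,5,6} D(X)={2,3,6}: no change
Constraint 2 (Y + X = Z) on D(Y)={2,3,4,5,6} D(X)={2,3,6} D(Z)={4,5,7}: Y {2,3,4,5,6}->{2,3,4,5}; X {2,3,6}->{2,3}
Constraint 3 (Z + X = Y) on D(Z)={4,5,7} D(X)={2,3} D(Y)={2,3,4,5}: Z {4,5,7}->{}; X {2,3}->{}; Y {2,3,4,5}->{}
So after constraint 3: D(X) = {}

Answer: {}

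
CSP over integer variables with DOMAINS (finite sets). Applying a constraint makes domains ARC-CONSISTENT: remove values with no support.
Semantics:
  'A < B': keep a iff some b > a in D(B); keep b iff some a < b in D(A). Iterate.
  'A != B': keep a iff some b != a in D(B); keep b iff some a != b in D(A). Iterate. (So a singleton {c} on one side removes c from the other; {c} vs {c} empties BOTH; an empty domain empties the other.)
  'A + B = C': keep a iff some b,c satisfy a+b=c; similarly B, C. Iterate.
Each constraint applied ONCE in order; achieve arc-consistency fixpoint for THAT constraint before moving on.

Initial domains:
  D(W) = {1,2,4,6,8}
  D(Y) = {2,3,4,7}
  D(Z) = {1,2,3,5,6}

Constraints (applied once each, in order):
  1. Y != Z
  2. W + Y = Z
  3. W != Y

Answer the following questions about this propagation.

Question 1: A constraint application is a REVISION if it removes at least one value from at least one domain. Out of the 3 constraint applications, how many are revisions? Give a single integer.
Constraint 1 (Y != Z) on D(Y)={2,3,4,7} D(Z)={1,2,3,5,6}: no change => not a revision
Constraint 2 (W + Y = Z) on D(W)={1,2,4,6,8} D(Y)={2,3,4,7} D(Z)={1,2,3,5,6}: W {1,2,4,6,8}->{1,2,4}; Y {2,3,4,7}->{2,3,4}; Z {1,2,3,5,6}->{3,5,6} => REVISION
Constraint 3 (W != Y) on D(W)={1,2,4} D(Y)={2,3,4}: no change => not a revision
Total revisions = 1

Answer: 1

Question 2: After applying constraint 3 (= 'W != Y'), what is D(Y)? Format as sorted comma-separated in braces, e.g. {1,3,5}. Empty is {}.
Answer: {2,3,4}

Derivation:
Constraint 1 (Y != Z) on D(Y)={2,3,4,7} D(Z)={1,2,3,5,6}: no change
Constraint 2 (W + Y = Z) on D(W)={1,2,4,6,8} D(Y)={2,3,4,7} D(Z)={1,2,3,5,6}: W {1,2,4,6,8}->{1,2,4}; Y {2,3,4,7}->{2,3,4}; Z {1,2,3,5,6}->{3,5,6}
Constraint 3 (W != Y) on D(W)={1,2,4} D(Y)={2,3,4}: no change
So after constraint 3: D(Y) = {2,3,4}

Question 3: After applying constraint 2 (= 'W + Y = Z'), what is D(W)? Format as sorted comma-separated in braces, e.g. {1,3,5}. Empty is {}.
Answer: {1,2,4}

Derivation:
Constraint 1 (Y != Z) on D(Y)={2,3,4,7} D(Z)={1,2,3,5,6}: no change
Constraint 2 (W + Y = Z) on D(W)={1,2,4,6,8} D(Y)={2,3,4,7} D(Z)={1,2,3,5,6}: W {1,2,4,6,8}->{1,2,4}; Y {2,3,4,7}->{2,3,4}; Z {1,2,3,5,6}->{3,5,6}
So after constraint 2: D(W) = {1,2,4}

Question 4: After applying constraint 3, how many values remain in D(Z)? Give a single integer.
Answer: 3

Derivation:
Constraint 1 (Y != Z) on D(Y)={2,3,4,7} D(Z)={1,2,3,5,6}: no change
Constraint 2 (W + Y = Z) on D(W)={1,2,4,6,8} D(Y)={2,3,4,7} D(Z)={1,2,3,5,6}: W {1,2,4,6,8}->{1,2,4}; Y {2,3,4,7}->{2,3,4}; Z {1,2,3,5,6}->{3,5,6}
Constraint 3 (W != Y) on D(W)={1,2,4} D(Y)={2,3,4}: no change
So after constraint 3: D(Z)={3,5,6}, size = 3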